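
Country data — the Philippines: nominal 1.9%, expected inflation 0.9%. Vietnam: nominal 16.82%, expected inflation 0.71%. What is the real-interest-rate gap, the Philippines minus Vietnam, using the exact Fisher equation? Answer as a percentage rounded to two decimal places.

The Philippines: (1 + 0.0190)/(1 + 0.0090) − 1 = 0.9911%
Vietnam: (1 + 0.1682)/(1 + 0.0071) − 1 = 15.9964%
Differential = 0.9911% − 15.9964% = -15.0053% → -15.01%.

-15.01%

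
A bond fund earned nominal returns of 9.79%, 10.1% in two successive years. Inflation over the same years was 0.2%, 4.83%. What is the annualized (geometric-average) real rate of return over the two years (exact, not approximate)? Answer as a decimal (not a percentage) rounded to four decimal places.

Nominal growth factor = 1.0979 × 1.1010 = 1.208787900
Price-level growth factor = 1.0020 × 1.0483 = 1.050396600
Real growth factor = 1.208787900 / 1.050396600 = 1.150791901
Annualized real rate = 1.150791901^(1/2) − 1 = 7.27497% → 0.0727.

0.0727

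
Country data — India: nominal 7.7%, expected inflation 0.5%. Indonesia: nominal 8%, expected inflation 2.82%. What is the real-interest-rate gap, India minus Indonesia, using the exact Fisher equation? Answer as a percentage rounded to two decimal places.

India: (1 + 0.0770)/(1 + 0.0050) − 1 = 7.1642%
Indonesia: (1 + 0.0800)/(1 + 0.0282) − 1 = 5.0379%
Differential = 7.1642% − 5.0379% = 2.1262% → 2.13%.

2.13%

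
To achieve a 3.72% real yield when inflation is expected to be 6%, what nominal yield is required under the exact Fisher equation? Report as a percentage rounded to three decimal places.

9.943%

(1 + i) = (1 + r)(1 + π) = 1.03720 × 1.06000 = 1.099432
i = 1.099432 − 1, so the required nominal rate is 9.943%.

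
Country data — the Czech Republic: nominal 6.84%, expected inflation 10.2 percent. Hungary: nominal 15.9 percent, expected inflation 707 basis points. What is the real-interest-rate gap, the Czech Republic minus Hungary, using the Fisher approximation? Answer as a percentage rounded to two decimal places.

-12.19%

The Czech Republic: 6.84% − 10.2% = -3.360%
Hungary: 15.9% − 7.07% = 8.830%
Differential = -12.190% → -12.19%.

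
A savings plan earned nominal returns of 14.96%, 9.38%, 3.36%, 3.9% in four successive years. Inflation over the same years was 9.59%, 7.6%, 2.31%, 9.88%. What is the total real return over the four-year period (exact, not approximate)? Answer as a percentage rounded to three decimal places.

1.867%

Nominal growth factor = 1.1496 × 1.0938 × 1.0336 × 1.0390 = 1.350370
Price-level growth factor = 1.0959 × 1.0760 × 1.0231 × 1.0988 = 1.325623
Real growth factor = 1.350370 / 1.325623 = 1.018668
Total real return = 1.018668 − 1 → 1.867%.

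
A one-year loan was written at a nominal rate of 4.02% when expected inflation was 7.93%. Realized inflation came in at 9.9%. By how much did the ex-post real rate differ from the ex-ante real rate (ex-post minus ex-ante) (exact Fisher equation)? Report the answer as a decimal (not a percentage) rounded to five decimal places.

-0.01728

Ex-ante: (1 + 0.0402)/(1 + 0.0793) − 1 = -3.6227%
Ex-post: (1 + 0.0402)/(1 + 0.0990) − 1 = -5.3503%
Difference (ex-post − ex-ante) = -1.7276% → -0.01728.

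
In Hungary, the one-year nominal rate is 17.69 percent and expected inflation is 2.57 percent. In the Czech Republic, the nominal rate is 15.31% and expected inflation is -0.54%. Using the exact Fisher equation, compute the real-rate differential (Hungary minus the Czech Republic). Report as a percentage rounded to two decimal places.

Hungary: (1 + 0.1769)/(1 + 0.0257) − 1 = 14.7412%
The Czech Republic: (1 + 0.1531)/(1 − 0.0054) − 1 = 15.9361%
Differential = 14.7412% − 15.9361% = -1.1949% → -1.19%.

-1.19%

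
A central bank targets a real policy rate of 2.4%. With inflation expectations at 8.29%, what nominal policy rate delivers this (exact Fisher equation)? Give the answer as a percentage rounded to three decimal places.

(1 + i) = (1 + r)(1 + π) = 1.02400 × 1.08290 = 1.1088896
i = 1.1088896 − 1, so the required nominal rate is 10.889%.

10.889%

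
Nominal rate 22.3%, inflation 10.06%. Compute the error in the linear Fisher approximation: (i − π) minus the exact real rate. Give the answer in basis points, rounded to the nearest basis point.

Approximate: r ≈ 22.300% − 10.060% = 12.2400%
Exact: (1 + 0.2230)/(1 + 0.1006) − 1 = 11.1212%
Error = 12.2400% − 11.1212% = 1.1188% → 112 basis points.

112 basis points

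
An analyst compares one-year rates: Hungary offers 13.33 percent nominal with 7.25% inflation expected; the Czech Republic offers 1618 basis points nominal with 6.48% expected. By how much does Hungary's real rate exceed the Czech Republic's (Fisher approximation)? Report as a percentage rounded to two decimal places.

Hungary: 13.33% − 7.25% = 6.080%
The Czech Republic: 16.18% − 6.48% = 9.700%
Differential = -3.620% → -3.62%.

-3.62%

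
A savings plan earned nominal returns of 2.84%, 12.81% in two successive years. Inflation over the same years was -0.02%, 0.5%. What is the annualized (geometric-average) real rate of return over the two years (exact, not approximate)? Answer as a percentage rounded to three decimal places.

Compound the nominal returns: 1.0284 × 1.1281 = 1.16013804.
Compound inflation: 0.9998 × 1.0050 = 1.00479900.
Deflate: 1.16013804 / 1.00479900 = 1.15459713.
Annualized real rate = 1.15459713^(1/2) − 1 = 7.4522% → 7.452%.

7.452%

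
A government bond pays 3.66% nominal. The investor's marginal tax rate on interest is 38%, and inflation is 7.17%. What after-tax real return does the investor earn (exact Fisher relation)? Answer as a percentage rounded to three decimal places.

-4.573%

After-tax nominal return = 3.66% × (1 − 0.38) = 2.2692%.
1 + r = 1.022692 / 1.07170 = 0.954271
After-tax real rate = 0.954271 − 1 → -4.573%.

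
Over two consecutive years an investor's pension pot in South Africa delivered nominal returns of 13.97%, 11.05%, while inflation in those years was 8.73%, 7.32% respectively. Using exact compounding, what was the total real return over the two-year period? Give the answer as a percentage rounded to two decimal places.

Nominal growth factor = 1.1397 × 1.1105 = 1.265637
Price-level growth factor = 1.0873 × 1.0732 = 1.166890
Real growth factor = 1.265637 / 1.166890 = 1.084624
Total real return = 1.084624 − 1 → 8.46%.

8.46%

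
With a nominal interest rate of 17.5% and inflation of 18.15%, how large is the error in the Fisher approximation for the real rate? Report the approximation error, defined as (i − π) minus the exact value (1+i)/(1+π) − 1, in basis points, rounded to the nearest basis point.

Approximate: r ≈ 17.500% − 18.150% = -0.6500%
Exact: (1 + 0.1750)/(1 + 0.1815) − 1 = -0.5501%
Error = -0.6500% − (-0.5501%) = -0.0999% → -10 basis points.

-10 basis points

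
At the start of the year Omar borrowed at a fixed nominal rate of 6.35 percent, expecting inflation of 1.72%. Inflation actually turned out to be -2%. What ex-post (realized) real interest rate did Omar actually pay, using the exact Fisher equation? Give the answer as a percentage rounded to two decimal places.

8.52%

Ex-post: (1 + 0.0635)/(1 − 0.0200) − 1 = 8.5204%
So the realized real rate is 8.52%.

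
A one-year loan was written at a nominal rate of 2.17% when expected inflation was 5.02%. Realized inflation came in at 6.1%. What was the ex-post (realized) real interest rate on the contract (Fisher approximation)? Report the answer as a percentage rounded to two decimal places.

Ex-post: 2.17% − 6.1% = -3.930%
So the realized real rate is -3.93%.

-3.93%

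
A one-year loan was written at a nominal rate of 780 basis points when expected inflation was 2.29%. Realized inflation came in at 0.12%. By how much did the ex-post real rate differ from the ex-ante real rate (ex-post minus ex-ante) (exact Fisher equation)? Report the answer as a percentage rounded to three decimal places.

2.284%

Ex-ante: (1 + 0.0780)/(1 + 0.0229) − 1 = 5.3866%
Ex-post: (1 + 0.0780)/(1 + 0.0012) − 1 = 7.6708%
Difference (ex-post − ex-ante) = 2.2841% → 2.284%.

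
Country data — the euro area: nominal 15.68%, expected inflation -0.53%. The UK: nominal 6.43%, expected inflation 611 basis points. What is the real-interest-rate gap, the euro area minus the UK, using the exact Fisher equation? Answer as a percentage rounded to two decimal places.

15.99%

The euro area: (1 + 0.1568)/(1 − 0.0053) − 1 = 16.2964%
The UK: (1 + 0.0643)/(1 + 0.0611) − 1 = 0.3016%
Differential = 16.2964% − 0.3016% = 15.9948% → 15.99%.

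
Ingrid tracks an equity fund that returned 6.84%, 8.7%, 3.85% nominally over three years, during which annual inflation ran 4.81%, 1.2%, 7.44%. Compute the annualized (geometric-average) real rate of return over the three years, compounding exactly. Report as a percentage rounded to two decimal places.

Compound the nominal returns: 1.0684 × 1.0870 × 1.0385 = 1.20606281.
Compound inflation: 1.0481 × 1.0120 × 1.0744 = 1.13959158.
Deflate: 1.20606281 / 1.13959158 = 1.05832899.
Annualized real rate = 1.05832899^(1/3) − 1 = 1.9077% → 1.91%.

1.91%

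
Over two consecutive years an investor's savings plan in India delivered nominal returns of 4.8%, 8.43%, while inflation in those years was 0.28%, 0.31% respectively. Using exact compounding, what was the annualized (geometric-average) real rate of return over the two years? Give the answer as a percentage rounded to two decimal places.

Compound the nominal returns: 1.0480 × 1.0843 = 1.13634640.
Compound inflation: 1.0028 × 1.0031 = 1.00590868.
Deflate: 1.13634640 / 1.00590868 = 1.12967153.
Annualized real rate = 1.12967153^(1/2) − 1 = 6.2860% → 6.29%.

6.29%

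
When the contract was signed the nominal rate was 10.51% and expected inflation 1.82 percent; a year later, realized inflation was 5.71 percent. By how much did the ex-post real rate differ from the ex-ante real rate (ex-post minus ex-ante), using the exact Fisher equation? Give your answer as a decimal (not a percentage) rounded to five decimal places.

Ex-ante: (1 + 0.1051)/(1 + 0.0182) − 1 = 8.5347%
Ex-post: (1 + 0.1051)/(1 + 0.0571) − 1 = 4.5407%
Difference (ex-post − ex-ante) = -3.9939% → -0.03994.

-0.03994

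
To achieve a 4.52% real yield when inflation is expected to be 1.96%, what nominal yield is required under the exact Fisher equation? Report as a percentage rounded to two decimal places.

6.57%

(1 + i) = (1 + r)(1 + π) = 1.04520 × 1.01960 = 1.06568592
i = 1.06568592 − 1, so the required nominal rate is 6.57%.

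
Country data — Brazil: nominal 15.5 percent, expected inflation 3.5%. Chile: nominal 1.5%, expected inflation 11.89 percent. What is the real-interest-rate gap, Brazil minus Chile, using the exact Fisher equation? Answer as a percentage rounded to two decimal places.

Brazil: (1 + 0.1550)/(1 + 0.0350) − 1 = 11.5942%
Chile: (1 + 0.0150)/(1 + 0.1189) − 1 = -9.2859%
Differential = 11.5942% − (-9.2859%) = 20.8801% → 20.88%.

20.88%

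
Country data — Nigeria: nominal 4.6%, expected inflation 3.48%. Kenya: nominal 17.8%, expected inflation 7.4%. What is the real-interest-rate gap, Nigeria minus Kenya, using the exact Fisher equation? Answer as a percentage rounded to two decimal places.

-8.60%

Nigeria: (1 + 0.0460)/(1 + 0.0348) − 1 = 1.0823%
Kenya: (1 + 0.1780)/(1 + 0.0740) − 1 = 9.6834%
Differential = 1.0823% − 9.6834% = -8.6011% → -8.60%.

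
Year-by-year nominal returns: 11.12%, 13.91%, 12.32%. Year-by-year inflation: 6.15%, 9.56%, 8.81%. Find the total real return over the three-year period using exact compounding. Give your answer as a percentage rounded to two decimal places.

12.35%

Compound the nominal returns: 1.1112 × 1.1391 × 1.1232 = 1.421711.
Compound inflation: 1.0615 × 1.0956 × 1.0881 = 1.265438.
Deflate: 1.421711 / 1.265438 = 1.123493.
Total real return = 1.123493 − 1 → 12.35%.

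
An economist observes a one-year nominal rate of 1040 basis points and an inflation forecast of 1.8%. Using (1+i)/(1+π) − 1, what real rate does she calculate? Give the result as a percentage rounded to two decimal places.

1 + r = 1.10400 / 1.01800 = 1.084479
r = 1.084479 − 1 = 8.4479%, i.e. 8.45%.

8.45%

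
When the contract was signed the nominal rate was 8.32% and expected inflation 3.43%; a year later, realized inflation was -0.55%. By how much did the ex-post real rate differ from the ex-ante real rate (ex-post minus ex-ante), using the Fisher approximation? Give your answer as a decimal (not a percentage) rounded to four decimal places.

0.0398

Ex-ante: 8.32% − 3.43% = 4.890%
Ex-post: 8.32% − (-0.55%) = 8.870%
Difference (ex-post − ex-ante) = 3.9800% → 0.0398.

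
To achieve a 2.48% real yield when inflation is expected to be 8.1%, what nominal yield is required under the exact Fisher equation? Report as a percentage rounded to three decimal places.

(1 + i) = (1 + r)(1 + π) = 1.02480 × 1.08100 = 1.1078088
i = 1.1078088 − 1, so the required nominal rate is 10.781%.

10.781%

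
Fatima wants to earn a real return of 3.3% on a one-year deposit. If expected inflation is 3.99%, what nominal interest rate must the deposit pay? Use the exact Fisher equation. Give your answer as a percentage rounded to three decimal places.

7.422%

(1 + i) = (1 + r)(1 + π) = 1.03300 × 1.03990 = 1.0742167
i = 1.0742167 − 1, so the required nominal rate is 7.422%.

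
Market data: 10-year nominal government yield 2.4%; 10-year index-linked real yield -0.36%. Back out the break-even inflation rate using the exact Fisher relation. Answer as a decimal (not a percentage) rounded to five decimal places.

(1 + π) = (1 + i)/(1 + r) = 1.02400 / 0.99640 = 1.027700
Break-even inflation = 1.027700 − 1 → 0.02770.

0.02770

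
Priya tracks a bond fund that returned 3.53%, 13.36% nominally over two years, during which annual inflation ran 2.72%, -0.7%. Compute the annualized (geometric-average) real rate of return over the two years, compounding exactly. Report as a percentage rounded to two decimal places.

7.27%

Compound the nominal returns: 1.0353 × 1.1336 = 1.17361608.
Compound inflation: 1.0272 × 0.9930 = 1.02000960.
Deflate: 1.17361608 / 1.02000960 = 1.15059317.
Annualized real rate = 1.15059317^(1/2) − 1 = 7.2657% → 7.27%.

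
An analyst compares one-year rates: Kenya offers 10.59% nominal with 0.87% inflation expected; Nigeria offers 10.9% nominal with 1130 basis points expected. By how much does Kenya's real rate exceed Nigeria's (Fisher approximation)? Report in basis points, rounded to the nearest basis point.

Kenya: 10.59% − 0.87% = 9.720%
Nigeria: 10.9% − 11.3% = -0.400%
Differential = 10.120% → 1012 basis points.

1012 basis points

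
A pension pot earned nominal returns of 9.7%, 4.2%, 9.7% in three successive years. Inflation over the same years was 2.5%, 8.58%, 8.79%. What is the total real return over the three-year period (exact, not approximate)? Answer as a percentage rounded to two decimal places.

3.57%

Compound the nominal returns: 1.0970 × 1.0420 × 1.0970 = 1.253952.
Compound inflation: 1.0250 × 1.0858 × 1.0879 = 1.210773.
Deflate: 1.253952 / 1.210773 = 1.035663.
Total real return = 1.035663 − 1 → 3.57%.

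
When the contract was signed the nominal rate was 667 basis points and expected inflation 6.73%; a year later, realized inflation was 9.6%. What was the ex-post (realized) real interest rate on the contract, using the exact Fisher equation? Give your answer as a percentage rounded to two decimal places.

Ex-post: (1 + 0.0667)/(1 + 0.0960) − 1 = -2.6734%
So the realized real rate is -2.67%.

-2.67%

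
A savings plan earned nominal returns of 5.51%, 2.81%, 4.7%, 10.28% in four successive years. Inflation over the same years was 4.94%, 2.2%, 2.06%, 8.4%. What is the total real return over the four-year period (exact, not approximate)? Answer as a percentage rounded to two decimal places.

5.56%

Compound the nominal returns: 1.0551 × 1.0281 × 1.0470 × 1.1028 = 1.252485.
Compound inflation: 1.0494 × 1.0220 × 1.0206 × 1.0840 = 1.186525.
Deflate: 1.252485 / 1.186525 = 1.055591.
Total real return = 1.055591 − 1 → 5.56%.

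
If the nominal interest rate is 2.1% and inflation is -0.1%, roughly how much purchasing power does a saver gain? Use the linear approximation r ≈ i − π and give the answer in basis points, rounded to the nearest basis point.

220 basis points

r ≈ i − π = 2.1% − (-0.1%) = 220 basis points.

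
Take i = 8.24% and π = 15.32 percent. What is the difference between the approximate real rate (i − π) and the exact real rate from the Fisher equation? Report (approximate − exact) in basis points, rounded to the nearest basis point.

-94 basis points

Approximate: r ≈ 8.240% − 15.320% = -7.0800%
Exact: (1 + 0.0824)/(1 + 0.1532) − 1 = -6.1394%
Error = -7.0800% − (-6.1394%) = -0.9406% → -94 basis points.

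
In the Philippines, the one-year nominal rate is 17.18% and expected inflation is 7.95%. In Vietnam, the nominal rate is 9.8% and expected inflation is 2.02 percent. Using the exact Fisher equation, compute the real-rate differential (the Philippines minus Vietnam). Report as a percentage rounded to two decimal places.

0.92%

The Philippines: (1 + 0.1718)/(1 + 0.0795) − 1 = 8.5503%
Vietnam: (1 + 0.0980)/(1 + 0.0202) − 1 = 7.6260%
Differential = 8.5503% − 7.6260% = 0.9243% → 0.92%.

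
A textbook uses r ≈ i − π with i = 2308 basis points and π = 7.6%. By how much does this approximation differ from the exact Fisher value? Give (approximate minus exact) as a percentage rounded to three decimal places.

Approximate: r ≈ 23.080% − 7.600% = 15.4800%
Exact: (1 + 0.2308)/(1 + 0.0760) − 1 = 14.3866%
Error = 15.4800% − 14.3866% = 1.0934% → 1.093%.

1.093%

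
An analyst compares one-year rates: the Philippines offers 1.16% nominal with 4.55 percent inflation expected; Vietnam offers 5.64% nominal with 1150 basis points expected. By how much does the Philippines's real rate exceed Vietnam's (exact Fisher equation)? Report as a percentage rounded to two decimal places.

2.01%

The Philippines: (1 + 0.0116)/(1 + 0.0455) − 1 = -3.2425%
Vietnam: (1 + 0.0564)/(1 + 0.1150) − 1 = -5.2556%
Differential = -3.2425% − (-5.2556%) = 2.0131% → 2.01%.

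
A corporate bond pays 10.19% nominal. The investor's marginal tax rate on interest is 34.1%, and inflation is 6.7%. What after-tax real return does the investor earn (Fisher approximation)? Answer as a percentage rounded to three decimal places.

0.015%

After-tax nominal return = 10.19% × (1 − 0.341) = 6.71521%.
r ≈ 6.71521% − 6.7% → 0.015%.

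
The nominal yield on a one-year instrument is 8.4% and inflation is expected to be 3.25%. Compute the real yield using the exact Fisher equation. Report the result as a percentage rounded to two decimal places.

4.99%

1 + r = 1.08400 / 1.03250 = 1.049879
r = 1.049879 − 1 = 4.9879%, i.e. 4.99%.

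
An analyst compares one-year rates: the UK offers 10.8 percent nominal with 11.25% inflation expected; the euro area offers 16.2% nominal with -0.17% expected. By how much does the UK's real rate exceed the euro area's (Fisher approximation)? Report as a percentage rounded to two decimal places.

The UK: 10.8% − 11.25% = -0.450%
The euro area: 16.2% − (-0.17%) = 16.370%
Differential = -16.820% → -16.82%.

-16.82%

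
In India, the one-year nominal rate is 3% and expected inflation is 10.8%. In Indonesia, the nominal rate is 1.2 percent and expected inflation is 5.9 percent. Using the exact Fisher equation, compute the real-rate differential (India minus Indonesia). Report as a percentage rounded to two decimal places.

India: (1 + 0.0300)/(1 + 0.1080) − 1 = -7.0397%
Indonesia: (1 + 0.0120)/(1 + 0.0590) − 1 = -4.4381%
Differential = -7.0397% − (-4.4381%) = -2.6016% → -2.60%.

-2.60%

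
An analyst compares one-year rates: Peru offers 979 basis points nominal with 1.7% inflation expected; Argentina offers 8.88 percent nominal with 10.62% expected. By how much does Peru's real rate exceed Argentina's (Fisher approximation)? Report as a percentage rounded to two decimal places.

Peru: 9.79% − 1.7% = 8.090%
Argentina: 8.88% − 10.62% = -1.740%
Differential = 9.830% → 9.83%.

9.83%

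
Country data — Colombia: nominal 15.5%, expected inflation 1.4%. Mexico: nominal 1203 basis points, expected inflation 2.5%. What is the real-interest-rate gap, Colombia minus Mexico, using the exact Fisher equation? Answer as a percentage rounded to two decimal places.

4.61%

Colombia: (1 + 0.1550)/(1 + 0.0140) − 1 = 13.9053%
Mexico: (1 + 0.1203)/(1 + 0.0250) − 1 = 9.2976%
Differential = 13.9053% − 9.2976% = 4.6078% → 4.61%.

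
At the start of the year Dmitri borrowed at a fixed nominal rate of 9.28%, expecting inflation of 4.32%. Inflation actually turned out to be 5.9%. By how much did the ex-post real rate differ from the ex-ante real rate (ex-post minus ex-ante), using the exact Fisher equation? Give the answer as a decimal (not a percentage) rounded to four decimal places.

-0.0156

Ex-ante: (1 + 0.0928)/(1 + 0.0432) − 1 = 4.7546%
Ex-post: (1 + 0.0928)/(1 + 0.0590) − 1 = 3.1917%
Difference (ex-post − ex-ante) = -1.5629% → -0.0156.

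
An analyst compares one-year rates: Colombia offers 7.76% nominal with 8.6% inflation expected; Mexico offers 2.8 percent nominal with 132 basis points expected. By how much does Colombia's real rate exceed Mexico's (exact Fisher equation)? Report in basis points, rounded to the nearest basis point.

-223 basis points

Colombia: (1 + 0.0776)/(1 + 0.0860) − 1 = -0.7735%
Mexico: (1 + 0.0280)/(1 + 0.0132) − 1 = 1.4607%
Differential = -0.7735% − 1.4607% = -2.2342% → -223 basis points.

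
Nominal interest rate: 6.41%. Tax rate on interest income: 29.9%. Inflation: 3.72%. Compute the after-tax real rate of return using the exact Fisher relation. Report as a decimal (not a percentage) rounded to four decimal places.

After-tax nominal return = 6.41% × (1 − 0.299) = 4.49341%.
1 + r = 1.0449341 / 1.03720 = 1.007457
After-tax real rate = 1.007457 − 1 → 0.0075.

0.0075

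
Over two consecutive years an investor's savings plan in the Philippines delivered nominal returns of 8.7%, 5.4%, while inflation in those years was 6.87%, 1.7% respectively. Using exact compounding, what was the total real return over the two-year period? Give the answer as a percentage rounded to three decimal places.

Compound the nominal returns: 1.0870 × 1.0540 = 1.145698.
Compound inflation: 1.0687 × 1.0170 = 1.086868.
Deflate: 1.145698 / 1.086868 = 1.054128.
Total real return = 1.054128 − 1 → 5.413%.

5.413%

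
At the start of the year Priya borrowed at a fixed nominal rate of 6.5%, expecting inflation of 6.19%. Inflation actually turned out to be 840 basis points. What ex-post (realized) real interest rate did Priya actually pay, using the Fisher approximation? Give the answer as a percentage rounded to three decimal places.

-1.900%

Ex-post: 6.5% − 8.4% = -1.900%
So the realized real rate is -1.900%.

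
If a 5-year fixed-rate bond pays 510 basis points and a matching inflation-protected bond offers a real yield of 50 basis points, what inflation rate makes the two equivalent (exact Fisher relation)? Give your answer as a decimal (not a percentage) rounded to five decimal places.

(1 + π) = (1 + i)/(1 + r) = 1.05100 / 1.00500 = 1.045771
Break-even inflation = 1.045771 − 1 → 0.04577.

0.04577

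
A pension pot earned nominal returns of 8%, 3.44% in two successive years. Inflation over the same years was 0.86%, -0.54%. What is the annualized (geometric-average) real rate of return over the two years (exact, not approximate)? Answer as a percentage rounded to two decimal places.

Nominal growth factor = 1.0800 × 1.0344 = 1.11715200
Price-level growth factor = 1.0086 × 0.9946 = 1.00315356
Real growth factor = 1.11715200 / 1.00315356 = 1.11364007
Annualized real rate = 1.11364007^(1/2) − 1 = 5.5291% → 5.53%.

5.53%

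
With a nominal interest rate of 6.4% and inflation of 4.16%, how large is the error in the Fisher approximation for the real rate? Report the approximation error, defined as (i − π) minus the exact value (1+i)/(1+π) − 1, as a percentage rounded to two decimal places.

0.09%

Approximate: r ≈ 6.400% − 4.160% = 2.2400%
Exact: (1 + 0.0640)/(1 + 0.0416) − 1 = 2.1505%
Error = 2.2400% − 2.1505% = 0.0895% → 0.09%.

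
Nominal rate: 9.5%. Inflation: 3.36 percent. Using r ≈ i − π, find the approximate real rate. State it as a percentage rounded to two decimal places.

6.14%

r ≈ i − π = 9.5% − 3.36% = 6.14%.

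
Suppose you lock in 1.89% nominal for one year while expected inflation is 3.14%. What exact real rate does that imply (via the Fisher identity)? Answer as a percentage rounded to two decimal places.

By the Fisher identity, 1 + r = (1 + i)/(1 + π).
1 + r = 1.01890 / 1.03140 = 0.987881
r = 0.987881 − 1 = -1.2119%, i.e. -1.21%.

-1.21%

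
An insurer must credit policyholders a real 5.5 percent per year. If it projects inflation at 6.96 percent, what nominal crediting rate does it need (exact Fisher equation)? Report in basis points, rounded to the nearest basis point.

(1 + i) = (1 + r)(1 + π) = 1.05500 × 1.06960 = 1.128428
i = 1.128428 − 1, so the required nominal rate is 1284 basis points.

1284 basis points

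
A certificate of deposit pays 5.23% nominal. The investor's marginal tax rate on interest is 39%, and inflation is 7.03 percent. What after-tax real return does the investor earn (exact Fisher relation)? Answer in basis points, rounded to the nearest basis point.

After-tax nominal return = 5.23% × (1 − 0.39) = 3.1903%.
1 + r = 1.031903 / 1.07030 = 0.964125
After-tax real rate = 0.964125 − 1 → -359 basis points.

-359 basis points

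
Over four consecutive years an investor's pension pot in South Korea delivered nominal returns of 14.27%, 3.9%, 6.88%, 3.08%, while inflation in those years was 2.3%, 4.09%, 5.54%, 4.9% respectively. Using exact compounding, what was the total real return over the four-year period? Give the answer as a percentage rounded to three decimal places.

Compound the nominal returns: 1.1427 × 1.0390 × 1.0688 × 1.0308 = 1.308033.
Compound inflation: 1.0230 × 1.0409 × 1.0554 × 1.0490 = 1.178901.
Deflate: 1.308033 / 1.178901 = 1.109536.
Total real return = 1.109536 − 1 → 10.954%.

10.954%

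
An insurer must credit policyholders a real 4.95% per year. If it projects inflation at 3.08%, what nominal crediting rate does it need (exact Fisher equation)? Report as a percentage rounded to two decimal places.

8.18%

(1 + i) = (1 + r)(1 + π) = 1.04950 × 1.03080 = 1.0818246
i = 1.0818246 − 1, so the required nominal rate is 8.18%.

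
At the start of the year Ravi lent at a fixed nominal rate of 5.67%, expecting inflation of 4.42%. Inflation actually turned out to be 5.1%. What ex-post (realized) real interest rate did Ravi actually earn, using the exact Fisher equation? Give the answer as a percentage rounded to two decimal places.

Ex-post: (1 + 0.0567)/(1 + 0.0510) − 1 = 0.5423%
So the realized real rate is 0.54%.

0.54%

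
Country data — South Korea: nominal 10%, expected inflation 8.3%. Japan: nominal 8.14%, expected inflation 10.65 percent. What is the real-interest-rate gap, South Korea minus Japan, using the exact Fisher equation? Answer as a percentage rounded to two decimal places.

South Korea: (1 + 0.1000)/(1 + 0.0830) − 1 = 1.5697%
Japan: (1 + 0.0814)/(1 + 0.1065) − 1 = -2.2684%
Differential = 1.5697% − (-2.2684%) = 3.8381% → 3.84%.

3.84%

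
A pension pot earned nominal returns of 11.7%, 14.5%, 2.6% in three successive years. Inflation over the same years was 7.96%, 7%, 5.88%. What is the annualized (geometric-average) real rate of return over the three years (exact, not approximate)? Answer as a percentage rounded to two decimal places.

Nominal growth factor = 1.1170 × 1.1450 × 1.0260 = 1.31221809
Price-level growth factor = 1.0796 × 1.0700 × 1.0588 = 1.22309611
Real growth factor = 1.31221809 / 1.22309611 = 1.07286588
Annualized real rate = 1.07286588^(1/3) − 1 = 2.3721% → 2.37%.

2.37%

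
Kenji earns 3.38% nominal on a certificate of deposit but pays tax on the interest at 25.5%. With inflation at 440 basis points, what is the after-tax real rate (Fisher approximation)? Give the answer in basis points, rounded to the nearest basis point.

After-tax nominal return = 3.38% × (1 − 0.255) = 2.5181%.
r ≈ 2.5181% − 4.4% → -188 basis points.

-188 basis points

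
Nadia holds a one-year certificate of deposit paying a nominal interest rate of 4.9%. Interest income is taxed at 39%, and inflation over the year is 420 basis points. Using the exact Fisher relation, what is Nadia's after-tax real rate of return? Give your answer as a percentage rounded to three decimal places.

After-tax nominal return = 4.9% × (1 − 0.39) = 2.9890%.
1 + r = 1.02989 / 1.04200 = 0.988378
After-tax real rate = 0.988378 − 1 → -1.162%.

-1.162%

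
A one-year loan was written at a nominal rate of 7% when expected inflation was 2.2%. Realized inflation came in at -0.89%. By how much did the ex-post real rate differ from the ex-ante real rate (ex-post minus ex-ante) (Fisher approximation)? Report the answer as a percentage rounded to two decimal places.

Ex-ante: 7% − 2.2% = 4.800%
Ex-post: 7% − (-0.89%) = 7.890%
Difference (ex-post − ex-ante) = 3.0900% → 3.09%.

3.09%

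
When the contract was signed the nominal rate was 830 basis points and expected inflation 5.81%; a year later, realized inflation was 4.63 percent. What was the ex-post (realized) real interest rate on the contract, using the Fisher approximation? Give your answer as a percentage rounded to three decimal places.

3.670%

Ex-post: 8.3% − 4.63% = 3.670%
So the realized real rate is 3.670%.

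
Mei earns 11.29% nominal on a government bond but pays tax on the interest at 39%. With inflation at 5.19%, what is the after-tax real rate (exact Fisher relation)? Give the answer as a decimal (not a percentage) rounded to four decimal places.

0.0161

After-tax nominal return = 11.29% × (1 − 0.39) = 6.8869%.
1 + r = 1.068869 / 1.05190 = 1.016132
After-tax real rate = 1.016132 − 1 → 0.0161.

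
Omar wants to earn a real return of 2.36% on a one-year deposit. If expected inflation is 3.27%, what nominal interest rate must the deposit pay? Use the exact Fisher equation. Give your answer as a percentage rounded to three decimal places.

5.707%

(1 + i) = (1 + r)(1 + π) = 1.02360 × 1.03270 = 1.05707172
i = 1.05707172 − 1, so the required nominal rate is 5.707%.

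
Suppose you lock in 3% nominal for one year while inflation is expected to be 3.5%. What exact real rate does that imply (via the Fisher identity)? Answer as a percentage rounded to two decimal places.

By the Fisher identity, 1 + r = (1 + i)/(1 + π).
1 + r = 1.03000 / 1.03500 = 0.995169
r = 0.995169 − 1 = -0.4831%, i.e. -0.48%.

-0.48%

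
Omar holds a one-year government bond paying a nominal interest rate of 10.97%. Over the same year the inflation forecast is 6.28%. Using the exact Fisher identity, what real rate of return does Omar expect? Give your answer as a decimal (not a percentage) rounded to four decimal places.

By the Fisher identity, 1 + r = (1 + i)/(1 + π).
1 + r = 1.10970 / 1.06280 = 1.044129
r = 1.044129 − 1 = 4.4129%, i.e. 0.0441.

0.0441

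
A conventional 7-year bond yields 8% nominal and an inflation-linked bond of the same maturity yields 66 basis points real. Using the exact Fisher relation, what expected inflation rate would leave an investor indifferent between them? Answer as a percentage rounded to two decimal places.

(1 + π) = (1 + i)/(1 + r) = 1.08000 / 1.00660 = 1.072919
Break-even inflation = 1.072919 − 1 → 7.29%.

7.29%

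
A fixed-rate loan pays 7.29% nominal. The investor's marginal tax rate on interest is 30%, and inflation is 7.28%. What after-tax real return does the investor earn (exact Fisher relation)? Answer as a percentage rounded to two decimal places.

After-tax nominal return = 7.29% × (1 − 0.3) = 5.1030%.
1 + r = 1.05103 / 1.07280 = 0.979707
After-tax real rate = 0.979707 − 1 → -2.03%.

-2.03%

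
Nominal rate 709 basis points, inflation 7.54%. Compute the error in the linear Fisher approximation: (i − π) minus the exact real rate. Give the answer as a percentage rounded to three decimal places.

-0.032%

Approximate: r ≈ 7.090% − 7.540% = -0.4500%
Exact: (1 + 0.0709)/(1 + 0.0754) − 1 = -0.4184%
Error = -0.4500% − (-0.4184%) = -0.0316% → -0.032%.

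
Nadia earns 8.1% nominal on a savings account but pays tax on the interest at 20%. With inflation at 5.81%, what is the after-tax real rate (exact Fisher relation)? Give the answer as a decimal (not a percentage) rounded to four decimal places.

0.0063

After-tax nominal return = 8.1% × (1 − 0.2) = 6.4800%.
1 + r = 1.06480 / 1.05810 = 1.006332
After-tax real rate = 1.006332 − 1 → 0.0063.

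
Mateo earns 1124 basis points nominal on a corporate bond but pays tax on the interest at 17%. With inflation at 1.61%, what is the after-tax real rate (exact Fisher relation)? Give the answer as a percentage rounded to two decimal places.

7.60%

After-tax nominal return = 11.24% × (1 − 0.17) = 9.3292%.
1 + r = 1.093292 / 1.01610 = 1.075969
After-tax real rate = 1.075969 − 1 → 7.60%.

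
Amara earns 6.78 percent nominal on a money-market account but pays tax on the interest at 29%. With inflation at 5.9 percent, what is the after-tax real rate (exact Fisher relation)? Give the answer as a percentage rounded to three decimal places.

After-tax nominal return = 6.78% × (1 − 0.29) = 4.8138%.
1 + r = 1.048138 / 1.05900 = 0.989743
After-tax real rate = 0.989743 − 1 → -1.026%.

-1.026%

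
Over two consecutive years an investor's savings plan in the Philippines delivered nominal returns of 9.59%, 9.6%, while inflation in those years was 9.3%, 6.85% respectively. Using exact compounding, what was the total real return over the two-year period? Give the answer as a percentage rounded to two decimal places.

Nominal growth factor = 1.0959 × 1.0960 = 1.201106
Price-level growth factor = 1.0930 × 1.0685 = 1.167871
Real growth factor = 1.201106 / 1.167871 = 1.028459
Total real return = 1.028459 − 1 → 2.85%.

2.85%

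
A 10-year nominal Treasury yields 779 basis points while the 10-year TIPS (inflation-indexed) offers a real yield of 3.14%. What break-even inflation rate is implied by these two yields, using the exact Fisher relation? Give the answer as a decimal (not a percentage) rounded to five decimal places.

0.04508

(1 + π) = (1 + i)/(1 + r) = 1.07790 / 1.03140 = 1.045084
Break-even inflation = 1.045084 − 1 → 0.04508.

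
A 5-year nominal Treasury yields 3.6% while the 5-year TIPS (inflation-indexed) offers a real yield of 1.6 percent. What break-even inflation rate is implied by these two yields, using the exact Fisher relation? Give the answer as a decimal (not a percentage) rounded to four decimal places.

(1 + π) = (1 + i)/(1 + r) = 1.03600 / 1.01600 = 1.019685
Break-even inflation = 1.019685 − 1 → 0.0197.

0.0197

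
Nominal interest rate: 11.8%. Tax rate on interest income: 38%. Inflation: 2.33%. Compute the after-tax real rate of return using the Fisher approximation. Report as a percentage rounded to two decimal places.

After-tax nominal return = 11.8% × (1 − 0.38) = 7.3160%.
r ≈ 7.3160% − 2.33% → 4.99%.

4.99%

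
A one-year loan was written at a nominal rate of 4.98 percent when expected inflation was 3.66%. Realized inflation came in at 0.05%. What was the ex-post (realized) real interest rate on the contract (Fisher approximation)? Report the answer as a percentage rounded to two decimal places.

4.93%

Ex-post: 4.98% − 0.05% = 4.930%
So the realized real rate is 4.93%.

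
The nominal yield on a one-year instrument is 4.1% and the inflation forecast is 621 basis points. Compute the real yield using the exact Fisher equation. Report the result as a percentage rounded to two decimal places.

-1.99%

By the Fisher relation, 1 + r = (1 + i)/(1 + π).
1 + r = 1.04100 / 1.06210 = 0.980134
r = 0.980134 − 1 = -1.9866%, i.e. -1.99%.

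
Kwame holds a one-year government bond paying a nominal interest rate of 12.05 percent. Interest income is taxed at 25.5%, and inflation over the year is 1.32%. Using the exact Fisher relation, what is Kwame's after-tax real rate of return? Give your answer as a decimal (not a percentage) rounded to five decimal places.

After-tax nominal return = 12.05% × (1 − 0.255) = 8.97725%.
1 + r = 1.0897725 / 1.01320 = 1.0755749
After-tax real rate = 1.0755749 − 1 → 0.07557.

0.07557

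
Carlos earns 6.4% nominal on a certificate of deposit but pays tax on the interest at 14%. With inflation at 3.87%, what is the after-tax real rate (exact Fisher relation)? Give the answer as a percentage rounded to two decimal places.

After-tax nominal return = 6.4% × (1 − 0.14) = 5.5040%.
1 + r = 1.05504 / 1.03870 = 1.015731
After-tax real rate = 1.015731 − 1 → 1.57%.

1.57%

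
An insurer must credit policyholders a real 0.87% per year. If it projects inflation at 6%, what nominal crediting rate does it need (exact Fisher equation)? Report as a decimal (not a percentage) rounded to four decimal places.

(1 + i) = (1 + r)(1 + π) = 1.00870 × 1.06000 = 1.069222
i = 1.069222 − 1, so the required nominal rate is 0.0692.

0.0692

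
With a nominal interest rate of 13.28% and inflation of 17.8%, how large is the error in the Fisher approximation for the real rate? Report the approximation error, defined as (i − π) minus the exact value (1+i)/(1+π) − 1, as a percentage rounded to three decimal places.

-0.683%

Approximate: r ≈ 13.280% − 17.800% = -4.5200%
Exact: (1 + 0.1328)/(1 + 0.1780) − 1 = -3.8370%
Error = -4.5200% − (-3.8370%) = -0.6830% → -0.683%.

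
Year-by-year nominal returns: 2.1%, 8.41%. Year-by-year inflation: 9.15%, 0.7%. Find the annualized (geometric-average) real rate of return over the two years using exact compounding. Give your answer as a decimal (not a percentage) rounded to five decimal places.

Compound the nominal returns: 1.0210 × 1.0841 = 1.10686610.
Compound inflation: 1.0915 × 1.0070 = 1.09914050.
Deflate: 1.10686610 / 1.09914050 = 1.00702876.
Annualized real rate = 1.00702876^(1/2) − 1 = 0.3508% → 0.00351.

0.00351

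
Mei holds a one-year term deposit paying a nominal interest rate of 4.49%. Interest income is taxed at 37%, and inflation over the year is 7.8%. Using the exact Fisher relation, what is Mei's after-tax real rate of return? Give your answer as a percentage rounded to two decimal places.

After-tax nominal return = 4.49% × (1 − 0.37) = 2.8287%.
1 + r = 1.028287 / 1.07800 = 0.953884
After-tax real rate = 0.953884 − 1 → -4.61%.

-4.61%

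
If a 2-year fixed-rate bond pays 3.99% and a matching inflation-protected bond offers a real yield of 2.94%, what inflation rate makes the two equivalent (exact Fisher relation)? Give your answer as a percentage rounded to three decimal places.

(1 + π) = (1 + i)/(1 + r) = 1.03990 / 1.02940 = 1.010200
Break-even inflation = 1.010200 − 1 → 1.020%.

1.020%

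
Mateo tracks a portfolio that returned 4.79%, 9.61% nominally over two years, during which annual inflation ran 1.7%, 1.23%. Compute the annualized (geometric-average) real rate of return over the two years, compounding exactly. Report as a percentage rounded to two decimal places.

5.63%

Nominal growth factor = 1.0479 × 1.0961 = 1.14860319
Price-level growth factor = 1.0170 × 1.0123 = 1.02950910
Real growth factor = 1.14860319 / 1.02950910 = 1.11568046
Annualized real rate = 1.11568046^(1/2) − 1 = 5.6258% → 5.63%.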